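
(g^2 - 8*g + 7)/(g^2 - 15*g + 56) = (g - 1)/(g - 8)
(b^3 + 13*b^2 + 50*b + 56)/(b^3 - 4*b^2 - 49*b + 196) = (b^2 + 6*b + 8)/(b^2 - 11*b + 28)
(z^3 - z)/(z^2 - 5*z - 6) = z*(z - 1)/(z - 6)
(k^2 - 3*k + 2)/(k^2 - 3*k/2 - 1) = 2*(k - 1)/(2*k + 1)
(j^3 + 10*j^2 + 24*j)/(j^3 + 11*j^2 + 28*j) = (j + 6)/(j + 7)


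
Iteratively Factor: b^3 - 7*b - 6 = (b + 1)*(b^2 - b - 6) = (b + 1)*(b + 2)*(b - 3)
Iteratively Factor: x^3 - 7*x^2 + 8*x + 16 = (x + 1)*(x^2 - 8*x + 16) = (x - 4)*(x + 1)*(x - 4)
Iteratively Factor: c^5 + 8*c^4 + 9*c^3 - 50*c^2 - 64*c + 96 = (c - 1)*(c^4 + 9*c^3 + 18*c^2 - 32*c - 96) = (c - 1)*(c + 4)*(c^3 + 5*c^2 - 2*c - 24) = (c - 1)*(c + 3)*(c + 4)*(c^2 + 2*c - 8) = (c - 1)*(c + 3)*(c + 4)^2*(c - 2)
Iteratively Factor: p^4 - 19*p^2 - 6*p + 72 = (p + 3)*(p^3 - 3*p^2 - 10*p + 24) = (p - 2)*(p + 3)*(p^2 - p - 12) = (p - 2)*(p + 3)^2*(p - 4)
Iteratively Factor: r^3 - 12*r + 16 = (r - 2)*(r^2 + 2*r - 8) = (r - 2)*(r + 4)*(r - 2)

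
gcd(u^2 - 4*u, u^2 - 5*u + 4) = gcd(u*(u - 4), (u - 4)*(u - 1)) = u - 4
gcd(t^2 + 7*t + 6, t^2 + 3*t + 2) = t + 1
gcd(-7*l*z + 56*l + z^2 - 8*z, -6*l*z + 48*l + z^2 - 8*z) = z - 8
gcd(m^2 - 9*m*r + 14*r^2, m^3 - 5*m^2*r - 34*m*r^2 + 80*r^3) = -m + 2*r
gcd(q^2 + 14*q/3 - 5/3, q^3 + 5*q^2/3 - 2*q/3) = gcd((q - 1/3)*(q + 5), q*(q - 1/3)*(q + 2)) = q - 1/3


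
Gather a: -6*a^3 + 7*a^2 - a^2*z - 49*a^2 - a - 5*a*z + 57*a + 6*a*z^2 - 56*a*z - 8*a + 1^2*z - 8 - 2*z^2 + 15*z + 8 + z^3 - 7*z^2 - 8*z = -6*a^3 + a^2*(-z - 42) + a*(6*z^2 - 61*z + 48) + z^3 - 9*z^2 + 8*z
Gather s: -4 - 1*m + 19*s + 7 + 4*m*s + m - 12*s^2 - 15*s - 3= -12*s^2 + s*(4*m + 4)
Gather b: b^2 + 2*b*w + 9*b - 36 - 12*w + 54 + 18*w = b^2 + b*(2*w + 9) + 6*w + 18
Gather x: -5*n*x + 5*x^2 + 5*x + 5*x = 5*x^2 + x*(10 - 5*n)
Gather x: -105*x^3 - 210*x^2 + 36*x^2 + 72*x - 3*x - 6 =-105*x^3 - 174*x^2 + 69*x - 6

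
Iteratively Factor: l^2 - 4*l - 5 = (l + 1)*(l - 5)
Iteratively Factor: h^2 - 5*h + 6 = (h - 3)*(h - 2)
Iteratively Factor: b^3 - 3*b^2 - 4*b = (b + 1)*(b^2 - 4*b) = b*(b + 1)*(b - 4)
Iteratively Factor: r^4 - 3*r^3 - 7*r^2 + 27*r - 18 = (r + 3)*(r^3 - 6*r^2 + 11*r - 6) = (r - 3)*(r + 3)*(r^2 - 3*r + 2) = (r - 3)*(r - 2)*(r + 3)*(r - 1)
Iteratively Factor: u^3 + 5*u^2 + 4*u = (u + 4)*(u^2 + u) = (u + 1)*(u + 4)*(u)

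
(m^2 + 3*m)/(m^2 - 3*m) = (m + 3)/(m - 3)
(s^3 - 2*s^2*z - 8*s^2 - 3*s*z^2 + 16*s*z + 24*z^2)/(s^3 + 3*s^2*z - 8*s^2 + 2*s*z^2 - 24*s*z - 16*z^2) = (s - 3*z)/(s + 2*z)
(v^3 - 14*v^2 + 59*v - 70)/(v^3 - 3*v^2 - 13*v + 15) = (v^2 - 9*v + 14)/(v^2 + 2*v - 3)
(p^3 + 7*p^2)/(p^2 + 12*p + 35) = p^2/(p + 5)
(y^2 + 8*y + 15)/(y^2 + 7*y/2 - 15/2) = 2*(y + 3)/(2*y - 3)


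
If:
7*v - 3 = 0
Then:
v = 3/7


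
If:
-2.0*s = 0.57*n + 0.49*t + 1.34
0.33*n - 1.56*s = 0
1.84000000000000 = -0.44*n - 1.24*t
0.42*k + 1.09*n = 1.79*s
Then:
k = 1.27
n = -0.75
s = -0.16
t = -1.22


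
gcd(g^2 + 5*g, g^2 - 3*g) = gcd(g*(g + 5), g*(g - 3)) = g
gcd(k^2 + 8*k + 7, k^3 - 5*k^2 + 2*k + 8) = k + 1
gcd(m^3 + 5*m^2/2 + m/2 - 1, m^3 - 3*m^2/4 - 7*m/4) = m + 1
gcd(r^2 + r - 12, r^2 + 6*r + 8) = r + 4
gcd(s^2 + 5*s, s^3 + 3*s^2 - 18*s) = s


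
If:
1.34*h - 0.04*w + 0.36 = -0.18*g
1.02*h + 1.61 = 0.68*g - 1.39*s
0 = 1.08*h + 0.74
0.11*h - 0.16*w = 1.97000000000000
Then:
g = 0.26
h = -0.69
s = -0.53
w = -12.78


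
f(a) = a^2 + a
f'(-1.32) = -1.64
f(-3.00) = 6.00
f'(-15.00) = -29.00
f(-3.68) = 9.86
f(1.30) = 2.99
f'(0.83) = 2.66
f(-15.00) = 210.00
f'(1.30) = 3.60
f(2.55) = 9.05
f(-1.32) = 0.42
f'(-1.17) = -1.34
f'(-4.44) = -7.88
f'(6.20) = 13.40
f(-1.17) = 0.20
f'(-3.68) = -6.36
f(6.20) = 44.64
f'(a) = 2*a + 1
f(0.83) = 1.52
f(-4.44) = 15.27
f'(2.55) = 6.10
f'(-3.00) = -5.00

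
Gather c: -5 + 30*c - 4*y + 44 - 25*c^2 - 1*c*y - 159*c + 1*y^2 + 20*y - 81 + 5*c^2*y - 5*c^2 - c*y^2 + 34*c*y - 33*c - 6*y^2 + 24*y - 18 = c^2*(5*y - 30) + c*(-y^2 + 33*y - 162) - 5*y^2 + 40*y - 60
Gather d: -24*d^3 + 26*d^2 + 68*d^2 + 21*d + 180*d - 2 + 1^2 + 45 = -24*d^3 + 94*d^2 + 201*d + 44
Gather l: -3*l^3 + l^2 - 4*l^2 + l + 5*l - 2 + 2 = -3*l^3 - 3*l^2 + 6*l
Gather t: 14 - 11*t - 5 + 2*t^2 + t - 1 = 2*t^2 - 10*t + 8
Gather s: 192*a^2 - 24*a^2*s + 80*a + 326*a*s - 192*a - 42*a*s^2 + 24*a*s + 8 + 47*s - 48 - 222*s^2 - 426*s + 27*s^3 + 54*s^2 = 192*a^2 - 112*a + 27*s^3 + s^2*(-42*a - 168) + s*(-24*a^2 + 350*a - 379) - 40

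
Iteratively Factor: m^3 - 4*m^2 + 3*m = (m - 1)*(m^2 - 3*m) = (m - 3)*(m - 1)*(m)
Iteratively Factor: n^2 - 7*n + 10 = (n - 2)*(n - 5)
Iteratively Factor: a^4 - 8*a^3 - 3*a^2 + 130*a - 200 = (a - 5)*(a^3 - 3*a^2 - 18*a + 40) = (a - 5)*(a - 2)*(a^2 - a - 20) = (a - 5)*(a - 2)*(a + 4)*(a - 5)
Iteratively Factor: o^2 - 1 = (o - 1)*(o + 1)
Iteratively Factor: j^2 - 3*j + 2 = (j - 1)*(j - 2)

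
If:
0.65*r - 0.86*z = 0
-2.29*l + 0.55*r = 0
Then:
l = 0.317769566677864*z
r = 1.32307692307692*z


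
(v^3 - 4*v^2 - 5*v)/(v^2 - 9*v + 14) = v*(v^2 - 4*v - 5)/(v^2 - 9*v + 14)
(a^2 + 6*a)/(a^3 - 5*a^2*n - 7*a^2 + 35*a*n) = (a + 6)/(a^2 - 5*a*n - 7*a + 35*n)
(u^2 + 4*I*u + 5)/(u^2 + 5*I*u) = (u - I)/u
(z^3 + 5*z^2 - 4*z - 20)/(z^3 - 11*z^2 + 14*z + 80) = (z^2 + 3*z - 10)/(z^2 - 13*z + 40)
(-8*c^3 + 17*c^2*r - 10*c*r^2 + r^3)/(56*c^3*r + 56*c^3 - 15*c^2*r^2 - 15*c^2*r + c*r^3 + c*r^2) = (c^2 - 2*c*r + r^2)/(c*(-7*c*r - 7*c + r^2 + r))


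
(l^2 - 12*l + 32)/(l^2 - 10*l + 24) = (l - 8)/(l - 6)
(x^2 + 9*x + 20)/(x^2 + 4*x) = (x + 5)/x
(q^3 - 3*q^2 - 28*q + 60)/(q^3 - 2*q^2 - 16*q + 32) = (q^2 - q - 30)/(q^2 - 16)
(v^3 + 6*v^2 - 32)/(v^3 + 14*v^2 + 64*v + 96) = (v - 2)/(v + 6)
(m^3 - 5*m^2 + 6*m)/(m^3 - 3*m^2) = (m - 2)/m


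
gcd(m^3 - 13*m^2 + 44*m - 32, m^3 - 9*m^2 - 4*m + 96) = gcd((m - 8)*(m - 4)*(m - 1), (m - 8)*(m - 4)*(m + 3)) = m^2 - 12*m + 32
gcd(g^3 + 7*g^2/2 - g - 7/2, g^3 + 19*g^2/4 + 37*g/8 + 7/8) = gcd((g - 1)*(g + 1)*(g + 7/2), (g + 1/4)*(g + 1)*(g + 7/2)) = g^2 + 9*g/2 + 7/2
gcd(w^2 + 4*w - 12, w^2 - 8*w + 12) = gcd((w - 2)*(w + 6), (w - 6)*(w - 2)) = w - 2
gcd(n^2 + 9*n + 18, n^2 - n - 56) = 1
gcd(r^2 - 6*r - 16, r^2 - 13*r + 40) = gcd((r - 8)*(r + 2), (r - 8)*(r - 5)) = r - 8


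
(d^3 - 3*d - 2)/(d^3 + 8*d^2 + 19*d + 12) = (d^2 - d - 2)/(d^2 + 7*d + 12)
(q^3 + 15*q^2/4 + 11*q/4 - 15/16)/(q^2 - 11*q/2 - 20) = (8*q^2 + 10*q - 3)/(8*(q - 8))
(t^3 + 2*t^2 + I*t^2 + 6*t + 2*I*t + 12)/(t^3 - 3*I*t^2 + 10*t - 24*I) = (t + 2)/(t - 4*I)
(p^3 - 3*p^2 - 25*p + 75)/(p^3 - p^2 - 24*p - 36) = (-p^3 + 3*p^2 + 25*p - 75)/(-p^3 + p^2 + 24*p + 36)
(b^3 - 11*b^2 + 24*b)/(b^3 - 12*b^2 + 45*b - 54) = b*(b - 8)/(b^2 - 9*b + 18)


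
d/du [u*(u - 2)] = 2*u - 2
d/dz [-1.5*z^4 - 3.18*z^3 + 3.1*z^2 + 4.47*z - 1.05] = -6.0*z^3 - 9.54*z^2 + 6.2*z + 4.47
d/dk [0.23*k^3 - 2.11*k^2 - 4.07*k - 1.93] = 0.69*k^2 - 4.22*k - 4.07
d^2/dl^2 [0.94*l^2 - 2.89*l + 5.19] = 1.88000000000000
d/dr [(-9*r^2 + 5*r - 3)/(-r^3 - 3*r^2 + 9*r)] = (-9*r^4 + 10*r^3 - 75*r^2 - 18*r + 27)/(r^2*(r^4 + 6*r^3 - 9*r^2 - 54*r + 81))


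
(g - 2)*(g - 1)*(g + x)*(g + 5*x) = g^4 + 6*g^3*x - 3*g^3 + 5*g^2*x^2 - 18*g^2*x + 2*g^2 - 15*g*x^2 + 12*g*x + 10*x^2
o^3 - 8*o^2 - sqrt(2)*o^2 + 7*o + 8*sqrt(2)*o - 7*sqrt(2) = (o - 7)*(o - 1)*(o - sqrt(2))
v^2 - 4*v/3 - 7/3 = (v - 7/3)*(v + 1)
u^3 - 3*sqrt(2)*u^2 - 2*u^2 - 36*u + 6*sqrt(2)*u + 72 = (u - 2)*(u - 6*sqrt(2))*(u + 3*sqrt(2))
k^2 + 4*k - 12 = (k - 2)*(k + 6)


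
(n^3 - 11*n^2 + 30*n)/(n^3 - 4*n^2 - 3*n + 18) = n*(n^2 - 11*n + 30)/(n^3 - 4*n^2 - 3*n + 18)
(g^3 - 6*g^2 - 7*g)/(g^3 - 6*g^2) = (g^2 - 6*g - 7)/(g*(g - 6))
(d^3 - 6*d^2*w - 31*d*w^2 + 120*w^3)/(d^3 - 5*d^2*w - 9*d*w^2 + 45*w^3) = (-d^2 + 3*d*w + 40*w^2)/(-d^2 + 2*d*w + 15*w^2)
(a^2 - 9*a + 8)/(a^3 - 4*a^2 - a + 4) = (a - 8)/(a^2 - 3*a - 4)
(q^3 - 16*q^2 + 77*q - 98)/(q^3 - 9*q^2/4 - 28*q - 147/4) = 4*(q^2 - 9*q + 14)/(4*q^2 + 19*q + 21)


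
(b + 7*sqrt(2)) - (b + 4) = -4 + 7*sqrt(2)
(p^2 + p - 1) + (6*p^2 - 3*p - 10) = 7*p^2 - 2*p - 11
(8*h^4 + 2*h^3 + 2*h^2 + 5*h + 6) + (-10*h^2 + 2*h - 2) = 8*h^4 + 2*h^3 - 8*h^2 + 7*h + 4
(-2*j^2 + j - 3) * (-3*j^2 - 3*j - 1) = 6*j^4 + 3*j^3 + 8*j^2 + 8*j + 3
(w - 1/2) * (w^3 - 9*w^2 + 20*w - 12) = w^4 - 19*w^3/2 + 49*w^2/2 - 22*w + 6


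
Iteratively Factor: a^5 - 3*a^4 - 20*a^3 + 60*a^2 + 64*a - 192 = (a + 2)*(a^4 - 5*a^3 - 10*a^2 + 80*a - 96) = (a + 2)*(a + 4)*(a^3 - 9*a^2 + 26*a - 24) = (a - 4)*(a + 2)*(a + 4)*(a^2 - 5*a + 6) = (a - 4)*(a - 3)*(a + 2)*(a + 4)*(a - 2)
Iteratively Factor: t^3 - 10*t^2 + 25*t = (t - 5)*(t^2 - 5*t) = t*(t - 5)*(t - 5)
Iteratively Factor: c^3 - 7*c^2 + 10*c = (c - 5)*(c^2 - 2*c) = (c - 5)*(c - 2)*(c)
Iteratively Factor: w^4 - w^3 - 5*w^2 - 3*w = (w)*(w^3 - w^2 - 5*w - 3) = w*(w + 1)*(w^2 - 2*w - 3) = w*(w + 1)^2*(w - 3)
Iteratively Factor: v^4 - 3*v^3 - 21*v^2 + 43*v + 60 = (v + 1)*(v^3 - 4*v^2 - 17*v + 60) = (v - 5)*(v + 1)*(v^2 + v - 12) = (v - 5)*(v + 1)*(v + 4)*(v - 3)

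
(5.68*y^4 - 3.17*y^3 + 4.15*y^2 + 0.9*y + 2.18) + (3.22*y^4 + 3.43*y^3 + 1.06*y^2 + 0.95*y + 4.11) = 8.9*y^4 + 0.26*y^3 + 5.21*y^2 + 1.85*y + 6.29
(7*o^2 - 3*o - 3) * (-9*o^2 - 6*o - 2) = -63*o^4 - 15*o^3 + 31*o^2 + 24*o + 6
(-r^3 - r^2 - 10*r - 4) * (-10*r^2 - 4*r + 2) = 10*r^5 + 14*r^4 + 102*r^3 + 78*r^2 - 4*r - 8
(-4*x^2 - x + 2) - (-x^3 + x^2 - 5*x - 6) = x^3 - 5*x^2 + 4*x + 8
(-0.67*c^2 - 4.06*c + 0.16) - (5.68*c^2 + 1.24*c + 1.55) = -6.35*c^2 - 5.3*c - 1.39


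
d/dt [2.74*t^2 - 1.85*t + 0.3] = 5.48*t - 1.85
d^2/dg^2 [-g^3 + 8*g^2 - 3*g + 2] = 16 - 6*g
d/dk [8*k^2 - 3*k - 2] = 16*k - 3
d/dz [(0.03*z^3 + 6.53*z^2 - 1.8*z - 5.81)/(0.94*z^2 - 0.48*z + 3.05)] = (0.0282*z^4 - 0.0288000000000004*z^3 - 1.1679*z^2 + 50.7558*z - 8.2788)/(0.8836*z^4 - 0.9024*z^3 + 5.9644*z^2 - 2.928*z + 9.3025)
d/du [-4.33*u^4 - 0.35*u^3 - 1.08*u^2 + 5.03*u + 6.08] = -17.32*u^3 - 1.05*u^2 - 2.16*u + 5.03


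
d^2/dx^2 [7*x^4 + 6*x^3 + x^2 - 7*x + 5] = 84*x^2 + 36*x + 2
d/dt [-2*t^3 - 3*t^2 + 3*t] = -6*t^2 - 6*t + 3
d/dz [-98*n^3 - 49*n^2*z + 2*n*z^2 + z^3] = -49*n^2 + 4*n*z + 3*z^2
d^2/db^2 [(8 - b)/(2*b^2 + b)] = 8*(-b^3 + 24*b^2 + 12*b + 2)/(b^3*(8*b^3 + 12*b^2 + 6*b + 1))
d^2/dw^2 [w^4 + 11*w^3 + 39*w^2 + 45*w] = 12*w^2 + 66*w + 78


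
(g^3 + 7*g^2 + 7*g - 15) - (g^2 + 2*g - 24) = g^3 + 6*g^2 + 5*g + 9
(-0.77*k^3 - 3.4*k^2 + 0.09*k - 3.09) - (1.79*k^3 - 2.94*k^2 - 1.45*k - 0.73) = -2.56*k^3 - 0.46*k^2 + 1.54*k - 2.36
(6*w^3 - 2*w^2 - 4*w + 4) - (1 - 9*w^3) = 15*w^3 - 2*w^2 - 4*w + 3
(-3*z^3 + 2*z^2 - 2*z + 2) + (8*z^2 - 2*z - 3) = -3*z^3 + 10*z^2 - 4*z - 1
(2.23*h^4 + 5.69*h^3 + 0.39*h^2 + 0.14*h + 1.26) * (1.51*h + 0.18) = 3.3673*h^5 + 8.9933*h^4 + 1.6131*h^3 + 0.2816*h^2 + 1.9278*h + 0.2268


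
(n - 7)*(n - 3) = n^2 - 10*n + 21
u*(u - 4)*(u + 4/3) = u^3 - 8*u^2/3 - 16*u/3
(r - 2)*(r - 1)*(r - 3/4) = r^3 - 15*r^2/4 + 17*r/4 - 3/2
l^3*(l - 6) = l^4 - 6*l^3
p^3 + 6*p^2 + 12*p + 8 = (p + 2)^3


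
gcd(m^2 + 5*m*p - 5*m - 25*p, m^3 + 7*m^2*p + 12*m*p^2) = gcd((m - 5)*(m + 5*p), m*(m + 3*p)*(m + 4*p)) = 1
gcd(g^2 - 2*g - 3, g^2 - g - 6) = g - 3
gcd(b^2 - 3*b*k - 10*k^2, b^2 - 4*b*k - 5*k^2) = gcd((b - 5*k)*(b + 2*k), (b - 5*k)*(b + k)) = b - 5*k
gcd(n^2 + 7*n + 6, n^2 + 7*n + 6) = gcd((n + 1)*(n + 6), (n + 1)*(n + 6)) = n^2 + 7*n + 6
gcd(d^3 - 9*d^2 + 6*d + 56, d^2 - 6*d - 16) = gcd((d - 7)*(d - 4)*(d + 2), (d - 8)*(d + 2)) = d + 2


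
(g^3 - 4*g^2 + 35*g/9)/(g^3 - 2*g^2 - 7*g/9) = (3*g - 5)/(3*g + 1)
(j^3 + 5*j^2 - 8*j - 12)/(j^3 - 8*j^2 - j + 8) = (j^2 + 4*j - 12)/(j^2 - 9*j + 8)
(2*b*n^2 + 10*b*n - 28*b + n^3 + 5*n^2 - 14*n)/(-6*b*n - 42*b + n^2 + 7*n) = (-2*b*n + 4*b - n^2 + 2*n)/(6*b - n)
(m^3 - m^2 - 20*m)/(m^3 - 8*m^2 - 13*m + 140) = m/(m - 7)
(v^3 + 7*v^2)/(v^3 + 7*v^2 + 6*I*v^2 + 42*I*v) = v/(v + 6*I)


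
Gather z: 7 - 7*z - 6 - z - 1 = -8*z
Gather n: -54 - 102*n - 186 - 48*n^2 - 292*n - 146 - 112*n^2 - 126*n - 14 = -160*n^2 - 520*n - 400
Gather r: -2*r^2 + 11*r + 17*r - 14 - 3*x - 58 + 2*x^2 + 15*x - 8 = -2*r^2 + 28*r + 2*x^2 + 12*x - 80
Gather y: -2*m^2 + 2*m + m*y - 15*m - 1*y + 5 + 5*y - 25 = -2*m^2 - 13*m + y*(m + 4) - 20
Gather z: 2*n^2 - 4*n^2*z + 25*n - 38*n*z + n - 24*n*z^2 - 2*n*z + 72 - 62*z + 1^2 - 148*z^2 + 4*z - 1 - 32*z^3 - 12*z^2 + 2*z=2*n^2 + 26*n - 32*z^3 + z^2*(-24*n - 160) + z*(-4*n^2 - 40*n - 56) + 72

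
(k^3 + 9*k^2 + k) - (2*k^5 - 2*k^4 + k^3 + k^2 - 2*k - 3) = -2*k^5 + 2*k^4 + 8*k^2 + 3*k + 3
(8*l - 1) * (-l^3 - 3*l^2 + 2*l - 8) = -8*l^4 - 23*l^3 + 19*l^2 - 66*l + 8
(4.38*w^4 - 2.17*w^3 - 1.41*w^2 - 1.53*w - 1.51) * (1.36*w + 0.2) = 5.9568*w^5 - 2.0752*w^4 - 2.3516*w^3 - 2.3628*w^2 - 2.3596*w - 0.302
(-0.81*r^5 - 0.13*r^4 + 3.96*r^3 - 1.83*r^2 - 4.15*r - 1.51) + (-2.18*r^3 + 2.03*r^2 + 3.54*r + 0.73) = -0.81*r^5 - 0.13*r^4 + 1.78*r^3 + 0.2*r^2 - 0.61*r - 0.78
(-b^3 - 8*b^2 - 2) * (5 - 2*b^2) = 2*b^5 + 16*b^4 - 5*b^3 - 36*b^2 - 10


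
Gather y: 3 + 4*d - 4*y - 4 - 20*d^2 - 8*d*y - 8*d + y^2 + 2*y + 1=-20*d^2 - 4*d + y^2 + y*(-8*d - 2)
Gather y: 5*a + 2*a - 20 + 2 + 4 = 7*a - 14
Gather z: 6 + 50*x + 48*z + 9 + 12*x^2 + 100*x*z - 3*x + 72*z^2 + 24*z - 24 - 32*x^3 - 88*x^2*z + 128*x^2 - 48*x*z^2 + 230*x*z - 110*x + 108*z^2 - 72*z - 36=-32*x^3 + 140*x^2 - 63*x + z^2*(180 - 48*x) + z*(-88*x^2 + 330*x) - 45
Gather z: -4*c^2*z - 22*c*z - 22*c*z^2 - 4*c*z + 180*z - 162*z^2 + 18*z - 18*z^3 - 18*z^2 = -18*z^3 + z^2*(-22*c - 180) + z*(-4*c^2 - 26*c + 198)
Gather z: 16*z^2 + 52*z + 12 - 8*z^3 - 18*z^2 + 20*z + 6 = -8*z^3 - 2*z^2 + 72*z + 18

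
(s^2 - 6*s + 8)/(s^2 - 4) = (s - 4)/(s + 2)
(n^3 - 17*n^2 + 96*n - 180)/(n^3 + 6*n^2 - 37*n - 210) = (n^2 - 11*n + 30)/(n^2 + 12*n + 35)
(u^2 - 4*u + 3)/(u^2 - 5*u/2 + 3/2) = 2*(u - 3)/(2*u - 3)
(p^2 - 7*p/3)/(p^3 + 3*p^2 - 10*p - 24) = p*(3*p - 7)/(3*(p^3 + 3*p^2 - 10*p - 24))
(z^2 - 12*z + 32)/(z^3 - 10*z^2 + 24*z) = (z - 8)/(z*(z - 6))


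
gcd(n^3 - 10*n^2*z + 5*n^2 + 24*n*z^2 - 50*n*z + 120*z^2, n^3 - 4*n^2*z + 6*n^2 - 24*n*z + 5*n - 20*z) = -n^2 + 4*n*z - 5*n + 20*z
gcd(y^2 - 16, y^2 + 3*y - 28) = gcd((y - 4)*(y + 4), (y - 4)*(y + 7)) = y - 4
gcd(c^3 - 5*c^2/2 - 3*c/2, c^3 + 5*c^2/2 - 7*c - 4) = c + 1/2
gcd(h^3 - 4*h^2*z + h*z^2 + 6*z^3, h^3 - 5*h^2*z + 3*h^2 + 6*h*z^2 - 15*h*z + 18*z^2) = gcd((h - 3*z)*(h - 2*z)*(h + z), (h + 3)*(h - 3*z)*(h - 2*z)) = h^2 - 5*h*z + 6*z^2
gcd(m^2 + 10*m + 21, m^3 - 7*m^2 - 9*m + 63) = m + 3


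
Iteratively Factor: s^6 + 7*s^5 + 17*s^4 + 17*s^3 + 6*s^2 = (s)*(s^5 + 7*s^4 + 17*s^3 + 17*s^2 + 6*s) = s*(s + 1)*(s^4 + 6*s^3 + 11*s^2 + 6*s) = s*(s + 1)^2*(s^3 + 5*s^2 + 6*s) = s*(s + 1)^2*(s + 2)*(s^2 + 3*s) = s*(s + 1)^2*(s + 2)*(s + 3)*(s)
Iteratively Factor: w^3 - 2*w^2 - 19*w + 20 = (w - 1)*(w^2 - w - 20) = (w - 5)*(w - 1)*(w + 4)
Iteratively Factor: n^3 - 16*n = (n + 4)*(n^2 - 4*n) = (n - 4)*(n + 4)*(n)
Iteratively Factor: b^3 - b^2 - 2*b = (b)*(b^2 - b - 2) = b*(b + 1)*(b - 2)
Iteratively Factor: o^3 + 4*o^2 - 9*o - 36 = (o - 3)*(o^2 + 7*o + 12) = (o - 3)*(o + 3)*(o + 4)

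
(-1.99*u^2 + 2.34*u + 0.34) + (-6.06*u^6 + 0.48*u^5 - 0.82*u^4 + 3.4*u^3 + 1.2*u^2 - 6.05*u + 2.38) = -6.06*u^6 + 0.48*u^5 - 0.82*u^4 + 3.4*u^3 - 0.79*u^2 - 3.71*u + 2.72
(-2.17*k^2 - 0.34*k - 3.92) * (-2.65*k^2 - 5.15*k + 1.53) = 5.7505*k^4 + 12.0765*k^3 + 8.8189*k^2 + 19.6678*k - 5.9976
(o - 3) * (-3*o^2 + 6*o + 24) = -3*o^3 + 15*o^2 + 6*o - 72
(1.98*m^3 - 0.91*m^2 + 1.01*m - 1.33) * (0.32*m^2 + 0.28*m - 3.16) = 0.6336*m^5 + 0.2632*m^4 - 6.1884*m^3 + 2.7328*m^2 - 3.564*m + 4.2028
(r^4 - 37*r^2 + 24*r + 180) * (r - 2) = r^5 - 2*r^4 - 37*r^3 + 98*r^2 + 132*r - 360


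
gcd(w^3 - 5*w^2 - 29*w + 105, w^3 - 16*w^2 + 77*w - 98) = w - 7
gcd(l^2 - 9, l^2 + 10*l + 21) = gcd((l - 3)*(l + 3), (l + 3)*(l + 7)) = l + 3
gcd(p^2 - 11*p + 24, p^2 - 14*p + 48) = p - 8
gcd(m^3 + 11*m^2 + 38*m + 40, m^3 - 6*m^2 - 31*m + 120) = m + 5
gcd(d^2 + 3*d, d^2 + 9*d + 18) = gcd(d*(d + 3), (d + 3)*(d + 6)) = d + 3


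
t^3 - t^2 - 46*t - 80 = (t - 8)*(t + 2)*(t + 5)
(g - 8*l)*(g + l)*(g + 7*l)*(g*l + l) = g^4*l + g^3*l - 57*g^2*l^3 - 56*g*l^4 - 57*g*l^3 - 56*l^4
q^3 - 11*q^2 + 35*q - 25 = (q - 5)^2*(q - 1)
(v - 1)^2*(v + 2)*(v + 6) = v^4 + 6*v^3 - 3*v^2 - 16*v + 12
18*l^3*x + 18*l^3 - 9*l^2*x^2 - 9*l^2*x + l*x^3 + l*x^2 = (-6*l + x)*(-3*l + x)*(l*x + l)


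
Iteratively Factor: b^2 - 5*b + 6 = (b - 2)*(b - 3)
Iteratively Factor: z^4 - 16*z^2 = (z)*(z^3 - 16*z) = z*(z + 4)*(z^2 - 4*z) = z^2*(z + 4)*(z - 4)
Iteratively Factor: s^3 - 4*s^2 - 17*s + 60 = (s - 3)*(s^2 - s - 20) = (s - 5)*(s - 3)*(s + 4)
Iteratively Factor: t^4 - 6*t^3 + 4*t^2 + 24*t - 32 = (t - 4)*(t^3 - 2*t^2 - 4*t + 8) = (t - 4)*(t - 2)*(t^2 - 4) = (t - 4)*(t - 2)*(t + 2)*(t - 2)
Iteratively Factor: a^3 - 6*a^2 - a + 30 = (a + 2)*(a^2 - 8*a + 15) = (a - 5)*(a + 2)*(a - 3)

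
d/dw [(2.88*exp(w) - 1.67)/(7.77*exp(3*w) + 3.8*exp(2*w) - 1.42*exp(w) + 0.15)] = (-44.7552*exp(3*w) + 27.9837*exp(2*w) + 12.692*exp(w) - 1.9394)*exp(w)/(60.3729*exp(6*w) + 59.052*exp(5*w) - 7.6268*exp(4*w) - 8.461*exp(3*w) + 3.1564*exp(2*w) - 0.426*exp(w) + 0.0225)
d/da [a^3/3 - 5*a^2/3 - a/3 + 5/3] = a^2 - 10*a/3 - 1/3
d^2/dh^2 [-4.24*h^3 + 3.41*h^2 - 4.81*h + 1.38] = 6.82 - 25.44*h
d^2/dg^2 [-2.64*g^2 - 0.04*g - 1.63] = -5.28000000000000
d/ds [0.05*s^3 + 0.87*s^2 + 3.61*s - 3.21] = 0.15*s^2 + 1.74*s + 3.61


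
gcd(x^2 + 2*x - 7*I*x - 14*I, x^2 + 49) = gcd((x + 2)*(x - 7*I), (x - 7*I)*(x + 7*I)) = x - 7*I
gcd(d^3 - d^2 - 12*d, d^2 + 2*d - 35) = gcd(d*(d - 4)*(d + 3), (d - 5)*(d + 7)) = 1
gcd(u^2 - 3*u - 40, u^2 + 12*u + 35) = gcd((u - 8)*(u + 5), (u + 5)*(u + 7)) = u + 5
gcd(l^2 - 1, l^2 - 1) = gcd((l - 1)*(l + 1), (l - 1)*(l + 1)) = l^2 - 1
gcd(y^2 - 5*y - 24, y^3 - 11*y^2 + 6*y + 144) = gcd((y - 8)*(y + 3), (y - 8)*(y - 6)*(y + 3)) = y^2 - 5*y - 24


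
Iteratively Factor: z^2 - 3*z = (z - 3)*(z)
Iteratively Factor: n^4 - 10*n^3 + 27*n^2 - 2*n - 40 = (n - 2)*(n^3 - 8*n^2 + 11*n + 20) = (n - 2)*(n + 1)*(n^2 - 9*n + 20) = (n - 4)*(n - 2)*(n + 1)*(n - 5)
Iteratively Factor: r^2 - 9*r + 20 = (r - 5)*(r - 4)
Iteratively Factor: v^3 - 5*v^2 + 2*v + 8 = (v - 4)*(v^2 - v - 2) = (v - 4)*(v - 2)*(v + 1)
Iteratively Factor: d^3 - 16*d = (d)*(d^2 - 16) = d*(d + 4)*(d - 4)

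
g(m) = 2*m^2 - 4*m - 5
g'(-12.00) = -52.00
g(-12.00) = 331.00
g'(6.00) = 20.00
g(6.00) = 43.00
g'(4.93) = 15.72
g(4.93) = 23.89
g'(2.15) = 4.60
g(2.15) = -4.36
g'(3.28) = 9.12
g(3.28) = 3.40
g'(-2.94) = -15.76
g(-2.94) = 24.05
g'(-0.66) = -6.64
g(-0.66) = -1.49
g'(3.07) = 8.28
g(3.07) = 1.57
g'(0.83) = -0.68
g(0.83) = -6.94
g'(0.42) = -2.32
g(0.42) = -6.33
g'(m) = 4*m - 4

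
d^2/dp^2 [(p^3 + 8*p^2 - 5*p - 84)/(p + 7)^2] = 60/(p^3 + 21*p^2 + 147*p + 343)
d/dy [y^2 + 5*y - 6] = 2*y + 5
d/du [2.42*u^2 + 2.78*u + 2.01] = 4.84*u + 2.78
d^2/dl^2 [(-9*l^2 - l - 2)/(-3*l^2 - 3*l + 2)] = 144*(-l^3 + 3*l^2 + l + 1)/(27*l^6 + 81*l^5 + 27*l^4 - 81*l^3 - 18*l^2 + 36*l - 8)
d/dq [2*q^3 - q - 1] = 6*q^2 - 1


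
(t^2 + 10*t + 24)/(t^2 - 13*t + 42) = (t^2 + 10*t + 24)/(t^2 - 13*t + 42)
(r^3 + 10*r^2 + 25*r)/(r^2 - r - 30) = r*(r + 5)/(r - 6)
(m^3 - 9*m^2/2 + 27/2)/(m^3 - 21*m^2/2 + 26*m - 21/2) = (2*m^2 - 3*m - 9)/(2*m^2 - 15*m + 7)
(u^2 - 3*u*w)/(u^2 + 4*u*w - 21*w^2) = u/(u + 7*w)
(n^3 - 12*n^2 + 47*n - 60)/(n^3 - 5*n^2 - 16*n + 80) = (n - 3)/(n + 4)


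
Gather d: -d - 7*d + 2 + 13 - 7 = 8 - 8*d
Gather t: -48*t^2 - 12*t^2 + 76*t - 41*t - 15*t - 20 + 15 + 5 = -60*t^2 + 20*t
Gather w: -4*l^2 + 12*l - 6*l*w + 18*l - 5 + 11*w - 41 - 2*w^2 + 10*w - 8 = -4*l^2 + 30*l - 2*w^2 + w*(21 - 6*l) - 54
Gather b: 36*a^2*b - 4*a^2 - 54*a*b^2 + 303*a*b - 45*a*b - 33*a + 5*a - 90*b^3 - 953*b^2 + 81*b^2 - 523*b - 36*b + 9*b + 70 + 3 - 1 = -4*a^2 - 28*a - 90*b^3 + b^2*(-54*a - 872) + b*(36*a^2 + 258*a - 550) + 72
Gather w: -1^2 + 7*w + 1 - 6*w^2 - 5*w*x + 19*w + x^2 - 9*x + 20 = -6*w^2 + w*(26 - 5*x) + x^2 - 9*x + 20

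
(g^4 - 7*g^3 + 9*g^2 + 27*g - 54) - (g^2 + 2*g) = g^4 - 7*g^3 + 8*g^2 + 25*g - 54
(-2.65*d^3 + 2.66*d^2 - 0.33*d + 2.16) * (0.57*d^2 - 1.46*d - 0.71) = -1.5105*d^5 + 5.3852*d^4 - 2.1902*d^3 - 0.1756*d^2 - 2.9193*d - 1.5336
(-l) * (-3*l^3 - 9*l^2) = 3*l^4 + 9*l^3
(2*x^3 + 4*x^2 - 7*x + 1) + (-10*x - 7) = 2*x^3 + 4*x^2 - 17*x - 6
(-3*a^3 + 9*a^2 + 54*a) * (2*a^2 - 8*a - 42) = -6*a^5 + 42*a^4 + 162*a^3 - 810*a^2 - 2268*a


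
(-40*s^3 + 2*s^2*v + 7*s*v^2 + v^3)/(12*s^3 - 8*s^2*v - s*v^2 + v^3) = (-20*s^2 - 9*s*v - v^2)/(6*s^2 - s*v - v^2)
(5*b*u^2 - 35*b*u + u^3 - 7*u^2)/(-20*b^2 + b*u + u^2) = u*(u - 7)/(-4*b + u)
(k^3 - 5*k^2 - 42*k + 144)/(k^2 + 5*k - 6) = (k^2 - 11*k + 24)/(k - 1)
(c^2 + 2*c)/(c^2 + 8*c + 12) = c/(c + 6)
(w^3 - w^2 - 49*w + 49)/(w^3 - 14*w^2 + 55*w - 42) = (w + 7)/(w - 6)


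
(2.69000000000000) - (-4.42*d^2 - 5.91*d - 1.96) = 4.42*d^2 + 5.91*d + 4.65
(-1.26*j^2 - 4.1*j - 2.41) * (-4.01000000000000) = 5.0526*j^2 + 16.441*j + 9.6641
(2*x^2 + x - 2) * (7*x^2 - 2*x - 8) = 14*x^4 + 3*x^3 - 32*x^2 - 4*x + 16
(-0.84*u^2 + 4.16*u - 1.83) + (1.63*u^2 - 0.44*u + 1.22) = 0.79*u^2 + 3.72*u - 0.61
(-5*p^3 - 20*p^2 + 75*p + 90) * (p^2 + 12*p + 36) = -5*p^5 - 80*p^4 - 345*p^3 + 270*p^2 + 3780*p + 3240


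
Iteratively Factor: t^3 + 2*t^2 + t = (t + 1)*(t^2 + t) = (t + 1)^2*(t)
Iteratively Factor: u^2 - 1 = (u - 1)*(u + 1)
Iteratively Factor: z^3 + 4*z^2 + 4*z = (z + 2)*(z^2 + 2*z) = (z + 2)^2*(z)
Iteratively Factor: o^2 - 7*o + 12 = (o - 3)*(o - 4)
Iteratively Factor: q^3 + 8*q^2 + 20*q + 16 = (q + 2)*(q^2 + 6*q + 8) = (q + 2)*(q + 4)*(q + 2)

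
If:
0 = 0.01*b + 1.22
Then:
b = -122.00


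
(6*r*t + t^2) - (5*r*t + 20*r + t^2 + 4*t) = r*t - 20*r - 4*t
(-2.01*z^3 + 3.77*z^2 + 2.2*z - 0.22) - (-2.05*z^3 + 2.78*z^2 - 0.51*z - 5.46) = 0.04*z^3 + 0.99*z^2 + 2.71*z + 5.24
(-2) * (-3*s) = 6*s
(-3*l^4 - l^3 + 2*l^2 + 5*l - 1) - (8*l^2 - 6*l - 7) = -3*l^4 - l^3 - 6*l^2 + 11*l + 6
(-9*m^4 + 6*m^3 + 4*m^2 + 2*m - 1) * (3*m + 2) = -27*m^5 + 24*m^3 + 14*m^2 + m - 2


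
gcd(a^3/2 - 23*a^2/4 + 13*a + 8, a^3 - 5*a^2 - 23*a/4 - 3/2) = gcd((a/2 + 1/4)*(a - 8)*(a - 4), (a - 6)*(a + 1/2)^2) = a + 1/2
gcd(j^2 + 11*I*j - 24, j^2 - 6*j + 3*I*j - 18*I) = j + 3*I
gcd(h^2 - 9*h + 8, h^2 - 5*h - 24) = h - 8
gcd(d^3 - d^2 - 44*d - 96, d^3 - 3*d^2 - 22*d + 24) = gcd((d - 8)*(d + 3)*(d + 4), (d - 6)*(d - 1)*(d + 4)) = d + 4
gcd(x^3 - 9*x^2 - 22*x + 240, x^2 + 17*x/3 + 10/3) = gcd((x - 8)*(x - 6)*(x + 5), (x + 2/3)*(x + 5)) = x + 5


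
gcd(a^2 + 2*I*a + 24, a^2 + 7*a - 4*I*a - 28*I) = a - 4*I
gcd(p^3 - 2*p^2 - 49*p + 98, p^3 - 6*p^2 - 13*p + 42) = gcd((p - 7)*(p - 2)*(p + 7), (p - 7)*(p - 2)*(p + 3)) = p^2 - 9*p + 14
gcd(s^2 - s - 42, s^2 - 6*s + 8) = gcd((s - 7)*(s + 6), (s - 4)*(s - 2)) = 1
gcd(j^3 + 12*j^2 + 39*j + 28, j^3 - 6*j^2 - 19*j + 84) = j + 4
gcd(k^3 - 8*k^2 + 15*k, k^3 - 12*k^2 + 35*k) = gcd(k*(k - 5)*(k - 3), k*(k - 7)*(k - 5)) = k^2 - 5*k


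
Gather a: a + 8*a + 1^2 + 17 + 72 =9*a + 90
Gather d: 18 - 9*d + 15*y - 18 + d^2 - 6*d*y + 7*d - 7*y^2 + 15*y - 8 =d^2 + d*(-6*y - 2) - 7*y^2 + 30*y - 8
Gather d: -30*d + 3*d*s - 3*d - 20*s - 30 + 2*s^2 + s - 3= d*(3*s - 33) + 2*s^2 - 19*s - 33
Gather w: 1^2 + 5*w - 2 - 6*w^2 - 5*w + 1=-6*w^2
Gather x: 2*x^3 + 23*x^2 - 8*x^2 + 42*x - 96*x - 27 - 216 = 2*x^3 + 15*x^2 - 54*x - 243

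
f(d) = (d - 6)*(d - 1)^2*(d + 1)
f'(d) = (d - 6)*(d - 1)^2 + (d - 6)*(d + 1)*(2*d - 2) + (d - 1)^2*(d + 1)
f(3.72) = -79.62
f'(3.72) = -40.49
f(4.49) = -100.97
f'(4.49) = -9.39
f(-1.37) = 15.32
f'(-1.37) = -56.40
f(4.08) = -92.53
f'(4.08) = -30.11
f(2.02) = -12.51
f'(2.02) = -25.52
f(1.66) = -5.03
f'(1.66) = -15.97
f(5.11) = -91.86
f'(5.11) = 43.48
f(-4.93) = 1510.50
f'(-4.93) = -1032.00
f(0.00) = -6.00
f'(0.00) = 7.00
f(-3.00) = 288.00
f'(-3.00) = -320.00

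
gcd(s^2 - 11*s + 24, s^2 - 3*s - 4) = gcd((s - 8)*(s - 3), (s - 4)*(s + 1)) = 1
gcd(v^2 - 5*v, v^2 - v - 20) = v - 5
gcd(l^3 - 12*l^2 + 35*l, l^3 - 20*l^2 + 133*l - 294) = l - 7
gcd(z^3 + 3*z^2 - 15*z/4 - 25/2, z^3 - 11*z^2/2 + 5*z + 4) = z - 2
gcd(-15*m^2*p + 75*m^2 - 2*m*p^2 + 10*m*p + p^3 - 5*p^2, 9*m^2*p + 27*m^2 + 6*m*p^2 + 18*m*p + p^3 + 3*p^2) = 3*m + p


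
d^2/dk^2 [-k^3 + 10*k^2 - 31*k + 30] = 20 - 6*k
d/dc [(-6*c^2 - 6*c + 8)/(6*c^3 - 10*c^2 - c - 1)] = 2*(18*c^4 + 36*c^3 - 99*c^2 + 86*c + 7)/(36*c^6 - 120*c^5 + 88*c^4 + 8*c^3 + 21*c^2 + 2*c + 1)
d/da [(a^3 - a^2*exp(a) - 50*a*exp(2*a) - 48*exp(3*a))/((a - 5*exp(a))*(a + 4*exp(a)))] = (a^4 - 60*a^3*exp(2*a) - 2*a^3*exp(a) - 114*a^2*exp(3*a) - 9*a^2*exp(2*a) + 96*a*exp(4*a) + 136*a*exp(3*a) + 960*exp(5*a) + 952*exp(4*a))/(a^4 - 2*a^3*exp(a) - 39*a^2*exp(2*a) + 40*a*exp(3*a) + 400*exp(4*a))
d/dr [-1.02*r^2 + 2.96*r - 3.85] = 2.96 - 2.04*r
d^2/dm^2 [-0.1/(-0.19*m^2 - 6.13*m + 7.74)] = (-0.00722*m^2 - 0.23294*m + 0.1*(0.38*m + 6.13)*(0.76*m + 12.26) + 0.29412)/(0.19*m^2 + 6.13*m - 7.74)^3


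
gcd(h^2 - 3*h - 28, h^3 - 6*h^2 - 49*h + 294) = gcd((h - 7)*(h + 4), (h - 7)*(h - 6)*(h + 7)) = h - 7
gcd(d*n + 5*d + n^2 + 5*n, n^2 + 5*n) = n + 5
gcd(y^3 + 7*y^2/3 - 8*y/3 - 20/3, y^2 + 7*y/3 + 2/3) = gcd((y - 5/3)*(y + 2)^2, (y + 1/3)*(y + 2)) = y + 2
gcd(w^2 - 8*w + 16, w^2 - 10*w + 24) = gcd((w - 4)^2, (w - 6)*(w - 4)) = w - 4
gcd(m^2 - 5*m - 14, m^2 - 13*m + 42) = m - 7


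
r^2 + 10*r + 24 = (r + 4)*(r + 6)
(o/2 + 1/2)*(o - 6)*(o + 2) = o^3/2 - 3*o^2/2 - 8*o - 6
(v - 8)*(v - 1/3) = v^2 - 25*v/3 + 8/3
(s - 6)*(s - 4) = s^2 - 10*s + 24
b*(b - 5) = b^2 - 5*b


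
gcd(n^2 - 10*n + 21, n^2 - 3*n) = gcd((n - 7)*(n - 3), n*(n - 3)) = n - 3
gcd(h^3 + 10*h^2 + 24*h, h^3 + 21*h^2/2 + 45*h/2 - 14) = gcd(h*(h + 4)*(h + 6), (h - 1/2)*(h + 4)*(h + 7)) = h + 4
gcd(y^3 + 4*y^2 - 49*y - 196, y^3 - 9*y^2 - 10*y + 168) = y^2 - 3*y - 28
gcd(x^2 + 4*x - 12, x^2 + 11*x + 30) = x + 6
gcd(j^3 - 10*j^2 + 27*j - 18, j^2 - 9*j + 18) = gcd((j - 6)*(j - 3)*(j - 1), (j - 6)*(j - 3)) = j^2 - 9*j + 18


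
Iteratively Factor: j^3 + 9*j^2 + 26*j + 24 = (j + 2)*(j^2 + 7*j + 12) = (j + 2)*(j + 4)*(j + 3)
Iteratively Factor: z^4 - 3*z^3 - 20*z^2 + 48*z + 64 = (z + 4)*(z^3 - 7*z^2 + 8*z + 16) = (z - 4)*(z + 4)*(z^2 - 3*z - 4) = (z - 4)*(z + 1)*(z + 4)*(z - 4)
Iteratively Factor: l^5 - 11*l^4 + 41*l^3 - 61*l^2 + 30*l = (l)*(l^4 - 11*l^3 + 41*l^2 - 61*l + 30) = l*(l - 3)*(l^3 - 8*l^2 + 17*l - 10) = l*(l - 3)*(l - 1)*(l^2 - 7*l + 10) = l*(l - 3)*(l - 2)*(l - 1)*(l - 5)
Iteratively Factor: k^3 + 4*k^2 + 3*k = (k)*(k^2 + 4*k + 3) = k*(k + 3)*(k + 1)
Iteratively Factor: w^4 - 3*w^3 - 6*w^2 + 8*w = (w)*(w^3 - 3*w^2 - 6*w + 8) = w*(w - 1)*(w^2 - 2*w - 8) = w*(w - 4)*(w - 1)*(w + 2)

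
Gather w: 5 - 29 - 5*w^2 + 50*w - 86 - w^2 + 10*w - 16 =-6*w^2 + 60*w - 126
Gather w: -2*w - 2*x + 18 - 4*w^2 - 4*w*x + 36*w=-4*w^2 + w*(34 - 4*x) - 2*x + 18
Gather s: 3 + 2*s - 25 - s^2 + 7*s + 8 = -s^2 + 9*s - 14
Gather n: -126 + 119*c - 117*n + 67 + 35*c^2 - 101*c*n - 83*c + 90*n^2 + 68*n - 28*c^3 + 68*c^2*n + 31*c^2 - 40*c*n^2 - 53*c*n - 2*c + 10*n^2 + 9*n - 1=-28*c^3 + 66*c^2 + 34*c + n^2*(100 - 40*c) + n*(68*c^2 - 154*c - 40) - 60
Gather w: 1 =1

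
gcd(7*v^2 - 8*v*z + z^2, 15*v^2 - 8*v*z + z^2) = 1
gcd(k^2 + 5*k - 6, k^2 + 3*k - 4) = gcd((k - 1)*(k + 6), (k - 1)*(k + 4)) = k - 1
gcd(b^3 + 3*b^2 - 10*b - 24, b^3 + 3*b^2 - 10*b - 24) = b^3 + 3*b^2 - 10*b - 24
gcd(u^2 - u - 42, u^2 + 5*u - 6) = u + 6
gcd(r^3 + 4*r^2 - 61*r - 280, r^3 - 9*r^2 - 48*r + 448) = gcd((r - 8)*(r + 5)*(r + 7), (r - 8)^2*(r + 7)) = r^2 - r - 56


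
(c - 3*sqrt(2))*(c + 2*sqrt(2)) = c^2 - sqrt(2)*c - 12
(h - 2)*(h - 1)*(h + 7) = h^3 + 4*h^2 - 19*h + 14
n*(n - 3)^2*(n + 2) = n^4 - 4*n^3 - 3*n^2 + 18*n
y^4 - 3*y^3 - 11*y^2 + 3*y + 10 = (y - 5)*(y - 1)*(y + 1)*(y + 2)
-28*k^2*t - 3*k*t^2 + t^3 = t*(-7*k + t)*(4*k + t)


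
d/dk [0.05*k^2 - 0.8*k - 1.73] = 0.1*k - 0.8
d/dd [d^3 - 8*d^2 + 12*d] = 3*d^2 - 16*d + 12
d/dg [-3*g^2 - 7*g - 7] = -6*g - 7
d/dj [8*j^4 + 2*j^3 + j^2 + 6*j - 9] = 32*j^3 + 6*j^2 + 2*j + 6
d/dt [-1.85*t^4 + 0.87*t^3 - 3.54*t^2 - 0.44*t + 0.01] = -7.4*t^3 + 2.61*t^2 - 7.08*t - 0.44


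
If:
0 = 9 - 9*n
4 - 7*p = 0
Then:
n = 1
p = 4/7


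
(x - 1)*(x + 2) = x^2 + x - 2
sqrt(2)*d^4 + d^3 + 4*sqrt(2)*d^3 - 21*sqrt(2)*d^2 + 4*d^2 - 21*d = d*(d - 3)*(d + 7)*(sqrt(2)*d + 1)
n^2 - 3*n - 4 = (n - 4)*(n + 1)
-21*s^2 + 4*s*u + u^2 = (-3*s + u)*(7*s + u)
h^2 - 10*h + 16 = (h - 8)*(h - 2)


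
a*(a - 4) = a^2 - 4*a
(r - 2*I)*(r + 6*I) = r^2 + 4*I*r + 12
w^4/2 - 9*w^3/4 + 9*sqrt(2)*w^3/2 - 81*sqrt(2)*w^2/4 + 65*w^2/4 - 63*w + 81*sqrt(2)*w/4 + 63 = (w/2 + sqrt(2))*(w - 3)*(w - 3/2)*(w + 7*sqrt(2))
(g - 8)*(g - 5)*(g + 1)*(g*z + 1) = g^4*z - 12*g^3*z + g^3 + 27*g^2*z - 12*g^2 + 40*g*z + 27*g + 40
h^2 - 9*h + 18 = (h - 6)*(h - 3)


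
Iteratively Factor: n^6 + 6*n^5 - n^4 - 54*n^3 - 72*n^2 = (n + 2)*(n^5 + 4*n^4 - 9*n^3 - 36*n^2) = (n + 2)*(n + 4)*(n^4 - 9*n^2) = n*(n + 2)*(n + 4)*(n^3 - 9*n) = n*(n + 2)*(n + 3)*(n + 4)*(n^2 - 3*n) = n^2*(n + 2)*(n + 3)*(n + 4)*(n - 3)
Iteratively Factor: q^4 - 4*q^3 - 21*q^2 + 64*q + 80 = (q + 1)*(q^3 - 5*q^2 - 16*q + 80) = (q - 4)*(q + 1)*(q^2 - q - 20) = (q - 5)*(q - 4)*(q + 1)*(q + 4)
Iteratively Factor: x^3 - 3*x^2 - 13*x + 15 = (x - 1)*(x^2 - 2*x - 15) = (x - 1)*(x + 3)*(x - 5)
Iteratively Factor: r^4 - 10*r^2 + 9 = (r - 1)*(r^3 + r^2 - 9*r - 9) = (r - 3)*(r - 1)*(r^2 + 4*r + 3) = (r - 3)*(r - 1)*(r + 3)*(r + 1)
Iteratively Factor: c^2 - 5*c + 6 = (c - 2)*(c - 3)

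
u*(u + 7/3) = u^2 + 7*u/3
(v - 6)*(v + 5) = v^2 - v - 30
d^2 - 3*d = d*(d - 3)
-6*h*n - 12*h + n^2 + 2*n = (-6*h + n)*(n + 2)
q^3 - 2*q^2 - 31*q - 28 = (q - 7)*(q + 1)*(q + 4)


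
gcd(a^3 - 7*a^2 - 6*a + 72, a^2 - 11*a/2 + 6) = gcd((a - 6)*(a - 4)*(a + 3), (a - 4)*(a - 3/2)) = a - 4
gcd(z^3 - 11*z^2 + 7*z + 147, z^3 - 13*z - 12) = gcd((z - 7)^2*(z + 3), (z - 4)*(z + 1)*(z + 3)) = z + 3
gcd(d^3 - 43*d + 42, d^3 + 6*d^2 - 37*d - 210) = d^2 + d - 42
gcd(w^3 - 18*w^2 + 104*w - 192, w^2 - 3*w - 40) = w - 8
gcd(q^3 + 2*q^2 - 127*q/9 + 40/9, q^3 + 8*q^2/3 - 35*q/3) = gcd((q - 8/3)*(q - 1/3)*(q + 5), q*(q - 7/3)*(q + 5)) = q + 5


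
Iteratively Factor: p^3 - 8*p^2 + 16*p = (p - 4)*(p^2 - 4*p) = p*(p - 4)*(p - 4)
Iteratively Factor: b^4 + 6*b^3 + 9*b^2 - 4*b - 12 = (b - 1)*(b^3 + 7*b^2 + 16*b + 12) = (b - 1)*(b + 2)*(b^2 + 5*b + 6) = (b - 1)*(b + 2)*(b + 3)*(b + 2)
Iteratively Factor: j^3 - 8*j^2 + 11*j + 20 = (j + 1)*(j^2 - 9*j + 20) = (j - 4)*(j + 1)*(j - 5)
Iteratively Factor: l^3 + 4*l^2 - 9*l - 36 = (l - 3)*(l^2 + 7*l + 12) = (l - 3)*(l + 3)*(l + 4)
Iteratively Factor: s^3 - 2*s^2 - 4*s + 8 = (s - 2)*(s^2 - 4) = (s - 2)^2*(s + 2)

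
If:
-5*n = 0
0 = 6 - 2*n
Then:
No Solution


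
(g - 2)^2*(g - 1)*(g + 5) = g^4 - 17*g^2 + 36*g - 20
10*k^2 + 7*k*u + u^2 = (2*k + u)*(5*k + u)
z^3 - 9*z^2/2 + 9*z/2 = z*(z - 3)*(z - 3/2)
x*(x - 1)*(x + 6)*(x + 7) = x^4 + 12*x^3 + 29*x^2 - 42*x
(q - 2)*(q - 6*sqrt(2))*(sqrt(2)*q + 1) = sqrt(2)*q^3 - 11*q^2 - 2*sqrt(2)*q^2 - 6*sqrt(2)*q + 22*q + 12*sqrt(2)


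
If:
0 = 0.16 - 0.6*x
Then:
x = 0.27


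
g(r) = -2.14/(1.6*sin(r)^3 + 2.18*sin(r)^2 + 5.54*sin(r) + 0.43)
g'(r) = -2.14*(-4.8*sin(r)^2*cos(r) - 4.36*sin(r)*cos(r) - 5.54*cos(r))/(1.6*sin(r)^3 + 2.18*sin(r)^2 + 5.54*sin(r) + 0.43)^2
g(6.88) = -0.47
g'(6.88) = 0.83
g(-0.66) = 0.85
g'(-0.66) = 1.25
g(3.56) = 1.36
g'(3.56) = -3.63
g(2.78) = -0.78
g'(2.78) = -2.06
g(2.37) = -0.36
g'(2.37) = -0.48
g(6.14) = 6.67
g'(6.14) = 103.23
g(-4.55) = -0.22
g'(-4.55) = -0.05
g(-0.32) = 1.87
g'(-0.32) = 7.17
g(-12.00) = -0.50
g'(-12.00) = 0.91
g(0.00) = -4.98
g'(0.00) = 64.12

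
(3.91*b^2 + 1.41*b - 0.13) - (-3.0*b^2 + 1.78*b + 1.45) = 6.91*b^2 - 0.37*b - 1.58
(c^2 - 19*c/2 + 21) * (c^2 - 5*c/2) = c^4 - 12*c^3 + 179*c^2/4 - 105*c/2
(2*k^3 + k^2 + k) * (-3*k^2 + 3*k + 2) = -6*k^5 + 3*k^4 + 4*k^3 + 5*k^2 + 2*k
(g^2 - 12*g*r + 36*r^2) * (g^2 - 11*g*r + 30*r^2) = g^4 - 23*g^3*r + 198*g^2*r^2 - 756*g*r^3 + 1080*r^4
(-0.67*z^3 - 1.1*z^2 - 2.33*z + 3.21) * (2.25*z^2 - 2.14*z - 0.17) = -1.5075*z^5 - 1.0412*z^4 - 2.7746*z^3 + 12.3957*z^2 - 6.4733*z - 0.5457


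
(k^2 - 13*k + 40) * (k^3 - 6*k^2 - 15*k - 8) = k^5 - 19*k^4 + 103*k^3 - 53*k^2 - 496*k - 320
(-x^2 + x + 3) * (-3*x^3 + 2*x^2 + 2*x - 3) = 3*x^5 - 5*x^4 - 9*x^3 + 11*x^2 + 3*x - 9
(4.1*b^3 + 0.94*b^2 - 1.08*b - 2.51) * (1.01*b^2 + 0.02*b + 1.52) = 4.141*b^5 + 1.0314*b^4 + 5.16*b^3 - 1.1279*b^2 - 1.6918*b - 3.8152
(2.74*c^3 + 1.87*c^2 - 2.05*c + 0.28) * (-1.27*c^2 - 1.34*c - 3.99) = -3.4798*c^5 - 6.0465*c^4 - 10.8349*c^3 - 5.0699*c^2 + 7.8043*c - 1.1172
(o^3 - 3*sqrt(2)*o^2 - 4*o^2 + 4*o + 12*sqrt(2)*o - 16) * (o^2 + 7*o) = o^5 - 3*sqrt(2)*o^4 + 3*o^4 - 24*o^3 - 9*sqrt(2)*o^3 + 12*o^2 + 84*sqrt(2)*o^2 - 112*o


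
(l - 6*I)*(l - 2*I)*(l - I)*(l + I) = l^4 - 8*I*l^3 - 11*l^2 - 8*I*l - 12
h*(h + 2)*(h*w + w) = h^3*w + 3*h^2*w + 2*h*w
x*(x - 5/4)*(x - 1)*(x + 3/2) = x^4 - 3*x^3/4 - 17*x^2/8 + 15*x/8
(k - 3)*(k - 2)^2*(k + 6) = k^4 - k^3 - 26*k^2 + 84*k - 72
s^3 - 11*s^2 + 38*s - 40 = (s - 5)*(s - 4)*(s - 2)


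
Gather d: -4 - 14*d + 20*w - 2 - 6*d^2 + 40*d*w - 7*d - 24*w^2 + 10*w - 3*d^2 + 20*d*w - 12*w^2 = -9*d^2 + d*(60*w - 21) - 36*w^2 + 30*w - 6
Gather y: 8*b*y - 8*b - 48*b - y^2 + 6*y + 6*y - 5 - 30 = -56*b - y^2 + y*(8*b + 12) - 35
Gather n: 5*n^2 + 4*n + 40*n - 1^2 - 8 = 5*n^2 + 44*n - 9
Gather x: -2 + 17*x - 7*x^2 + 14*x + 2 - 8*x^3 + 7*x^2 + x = -8*x^3 + 32*x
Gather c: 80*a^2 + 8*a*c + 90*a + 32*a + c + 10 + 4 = 80*a^2 + 122*a + c*(8*a + 1) + 14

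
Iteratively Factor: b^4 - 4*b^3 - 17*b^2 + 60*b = (b + 4)*(b^3 - 8*b^2 + 15*b) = (b - 5)*(b + 4)*(b^2 - 3*b) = (b - 5)*(b - 3)*(b + 4)*(b)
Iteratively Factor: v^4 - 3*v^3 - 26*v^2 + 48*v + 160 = (v - 5)*(v^3 + 2*v^2 - 16*v - 32) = (v - 5)*(v + 2)*(v^2 - 16) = (v - 5)*(v - 4)*(v + 2)*(v + 4)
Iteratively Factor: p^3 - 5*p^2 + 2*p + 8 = (p - 2)*(p^2 - 3*p - 4) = (p - 2)*(p + 1)*(p - 4)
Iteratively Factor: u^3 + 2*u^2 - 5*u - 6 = (u + 3)*(u^2 - u - 2) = (u - 2)*(u + 3)*(u + 1)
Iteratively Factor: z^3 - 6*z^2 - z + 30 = (z - 3)*(z^2 - 3*z - 10) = (z - 5)*(z - 3)*(z + 2)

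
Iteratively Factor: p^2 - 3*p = (p)*(p - 3)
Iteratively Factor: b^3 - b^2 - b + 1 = (b - 1)*(b^2 - 1) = (b - 1)^2*(b + 1)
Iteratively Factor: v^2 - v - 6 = (v - 3)*(v + 2)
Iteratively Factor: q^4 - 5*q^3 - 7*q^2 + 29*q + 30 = (q - 5)*(q^3 - 7*q - 6) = (q - 5)*(q + 2)*(q^2 - 2*q - 3) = (q - 5)*(q + 1)*(q + 2)*(q - 3)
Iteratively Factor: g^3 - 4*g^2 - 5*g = (g)*(g^2 - 4*g - 5) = g*(g - 5)*(g + 1)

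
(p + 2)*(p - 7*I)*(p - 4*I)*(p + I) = p^4 + 2*p^3 - 10*I*p^3 - 17*p^2 - 20*I*p^2 - 34*p - 28*I*p - 56*I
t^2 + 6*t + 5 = (t + 1)*(t + 5)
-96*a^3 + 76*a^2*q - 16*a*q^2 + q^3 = (-8*a + q)*(-6*a + q)*(-2*a + q)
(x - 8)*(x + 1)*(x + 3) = x^3 - 4*x^2 - 29*x - 24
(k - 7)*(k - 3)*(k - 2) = k^3 - 12*k^2 + 41*k - 42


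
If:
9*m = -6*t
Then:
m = -2*t/3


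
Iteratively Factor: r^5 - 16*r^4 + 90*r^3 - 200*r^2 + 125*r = (r)*(r^4 - 16*r^3 + 90*r^2 - 200*r + 125) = r*(r - 1)*(r^3 - 15*r^2 + 75*r - 125) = r*(r - 5)*(r - 1)*(r^2 - 10*r + 25) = r*(r - 5)^2*(r - 1)*(r - 5)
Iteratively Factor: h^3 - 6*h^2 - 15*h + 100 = (h - 5)*(h^2 - h - 20) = (h - 5)*(h + 4)*(h - 5)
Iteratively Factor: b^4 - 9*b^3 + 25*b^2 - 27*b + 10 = (b - 2)*(b^3 - 7*b^2 + 11*b - 5) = (b - 2)*(b - 1)*(b^2 - 6*b + 5) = (b - 5)*(b - 2)*(b - 1)*(b - 1)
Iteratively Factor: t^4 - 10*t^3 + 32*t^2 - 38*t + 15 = (t - 3)*(t^3 - 7*t^2 + 11*t - 5) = (t - 3)*(t - 1)*(t^2 - 6*t + 5) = (t - 3)*(t - 1)^2*(t - 5)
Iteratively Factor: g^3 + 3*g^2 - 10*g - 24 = (g + 2)*(g^2 + g - 12) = (g - 3)*(g + 2)*(g + 4)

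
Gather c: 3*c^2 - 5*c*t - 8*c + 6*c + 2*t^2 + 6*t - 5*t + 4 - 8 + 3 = 3*c^2 + c*(-5*t - 2) + 2*t^2 + t - 1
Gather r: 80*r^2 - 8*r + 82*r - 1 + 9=80*r^2 + 74*r + 8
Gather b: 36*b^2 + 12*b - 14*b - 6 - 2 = 36*b^2 - 2*b - 8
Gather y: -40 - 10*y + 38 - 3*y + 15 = 13 - 13*y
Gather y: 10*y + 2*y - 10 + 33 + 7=12*y + 30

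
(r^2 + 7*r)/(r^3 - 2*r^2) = (r + 7)/(r*(r - 2))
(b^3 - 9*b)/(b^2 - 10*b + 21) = b*(b + 3)/(b - 7)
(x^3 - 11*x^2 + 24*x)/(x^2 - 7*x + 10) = x*(x^2 - 11*x + 24)/(x^2 - 7*x + 10)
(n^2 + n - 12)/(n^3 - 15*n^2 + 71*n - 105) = (n + 4)/(n^2 - 12*n + 35)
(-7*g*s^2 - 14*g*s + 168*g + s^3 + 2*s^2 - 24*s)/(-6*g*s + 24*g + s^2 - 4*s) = (-7*g*s - 42*g + s^2 + 6*s)/(-6*g + s)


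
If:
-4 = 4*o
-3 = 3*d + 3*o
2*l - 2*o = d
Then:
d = 0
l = -1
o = -1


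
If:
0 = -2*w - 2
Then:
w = -1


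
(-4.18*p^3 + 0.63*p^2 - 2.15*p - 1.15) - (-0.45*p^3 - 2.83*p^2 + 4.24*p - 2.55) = -3.73*p^3 + 3.46*p^2 - 6.39*p + 1.4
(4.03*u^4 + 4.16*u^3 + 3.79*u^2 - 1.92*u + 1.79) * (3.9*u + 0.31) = 15.717*u^5 + 17.4733*u^4 + 16.0706*u^3 - 6.3131*u^2 + 6.3858*u + 0.5549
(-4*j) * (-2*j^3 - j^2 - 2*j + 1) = 8*j^4 + 4*j^3 + 8*j^2 - 4*j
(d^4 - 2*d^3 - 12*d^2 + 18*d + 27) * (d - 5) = d^5 - 7*d^4 - 2*d^3 + 78*d^2 - 63*d - 135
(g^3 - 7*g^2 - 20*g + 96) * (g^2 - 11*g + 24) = g^5 - 18*g^4 + 81*g^3 + 148*g^2 - 1536*g + 2304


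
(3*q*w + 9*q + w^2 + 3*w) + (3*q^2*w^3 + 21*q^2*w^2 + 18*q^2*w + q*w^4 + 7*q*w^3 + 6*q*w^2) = 3*q^2*w^3 + 21*q^2*w^2 + 18*q^2*w + q*w^4 + 7*q*w^3 + 6*q*w^2 + 3*q*w + 9*q + w^2 + 3*w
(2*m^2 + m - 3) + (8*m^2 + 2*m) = 10*m^2 + 3*m - 3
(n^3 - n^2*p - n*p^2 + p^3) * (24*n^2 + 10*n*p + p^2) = 24*n^5 - 14*n^4*p - 33*n^3*p^2 + 13*n^2*p^3 + 9*n*p^4 + p^5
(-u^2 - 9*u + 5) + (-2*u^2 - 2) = -3*u^2 - 9*u + 3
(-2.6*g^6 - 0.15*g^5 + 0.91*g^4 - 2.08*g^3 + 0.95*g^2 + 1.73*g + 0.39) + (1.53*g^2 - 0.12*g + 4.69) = -2.6*g^6 - 0.15*g^5 + 0.91*g^4 - 2.08*g^3 + 2.48*g^2 + 1.61*g + 5.08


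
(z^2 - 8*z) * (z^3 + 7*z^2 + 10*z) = z^5 - z^4 - 46*z^3 - 80*z^2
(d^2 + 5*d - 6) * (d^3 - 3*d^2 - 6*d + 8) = d^5 + 2*d^4 - 27*d^3 - 4*d^2 + 76*d - 48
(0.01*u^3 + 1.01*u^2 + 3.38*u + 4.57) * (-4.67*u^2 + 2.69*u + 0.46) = -0.0467*u^5 - 4.6898*u^4 - 13.0631*u^3 - 11.7851*u^2 + 13.8481*u + 2.1022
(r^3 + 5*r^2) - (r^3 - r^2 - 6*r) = 6*r^2 + 6*r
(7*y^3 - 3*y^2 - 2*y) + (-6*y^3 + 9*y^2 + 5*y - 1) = y^3 + 6*y^2 + 3*y - 1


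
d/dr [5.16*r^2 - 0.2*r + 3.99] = 10.32*r - 0.2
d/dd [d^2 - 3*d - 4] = 2*d - 3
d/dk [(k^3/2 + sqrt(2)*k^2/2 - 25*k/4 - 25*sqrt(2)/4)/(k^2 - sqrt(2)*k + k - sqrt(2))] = (-(2*k - sqrt(2) + 1)*(2*k^3 + 2*sqrt(2)*k^2 - 25*k - 25*sqrt(2)) + (6*k^2 + 4*sqrt(2)*k - 25)*(k^2 - sqrt(2)*k + k - sqrt(2)))/(4*(k^2 - sqrt(2)*k + k - sqrt(2))^2)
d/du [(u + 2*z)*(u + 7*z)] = 2*u + 9*z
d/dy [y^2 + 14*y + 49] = 2*y + 14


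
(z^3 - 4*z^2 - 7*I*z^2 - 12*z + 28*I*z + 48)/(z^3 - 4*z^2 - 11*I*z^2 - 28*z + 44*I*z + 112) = (z - 3*I)/(z - 7*I)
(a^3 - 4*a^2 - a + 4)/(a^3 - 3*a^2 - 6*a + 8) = (a + 1)/(a + 2)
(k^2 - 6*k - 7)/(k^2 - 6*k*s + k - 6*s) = (7 - k)/(-k + 6*s)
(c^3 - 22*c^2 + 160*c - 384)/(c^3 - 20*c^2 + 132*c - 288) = (c - 8)/(c - 6)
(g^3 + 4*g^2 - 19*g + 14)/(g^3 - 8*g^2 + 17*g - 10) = (g + 7)/(g - 5)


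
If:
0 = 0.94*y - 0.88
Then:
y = 0.94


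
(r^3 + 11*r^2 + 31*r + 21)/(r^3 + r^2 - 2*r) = (r^3 + 11*r^2 + 31*r + 21)/(r*(r^2 + r - 2))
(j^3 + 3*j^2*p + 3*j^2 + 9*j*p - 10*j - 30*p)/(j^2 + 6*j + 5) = (j^2 + 3*j*p - 2*j - 6*p)/(j + 1)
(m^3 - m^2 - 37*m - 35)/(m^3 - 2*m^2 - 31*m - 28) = (m + 5)/(m + 4)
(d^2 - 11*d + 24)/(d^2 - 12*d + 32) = (d - 3)/(d - 4)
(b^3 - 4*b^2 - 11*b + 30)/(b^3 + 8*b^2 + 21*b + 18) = (b^2 - 7*b + 10)/(b^2 + 5*b + 6)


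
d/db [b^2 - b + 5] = 2*b - 1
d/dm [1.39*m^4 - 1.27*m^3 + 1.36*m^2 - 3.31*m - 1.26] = 5.56*m^3 - 3.81*m^2 + 2.72*m - 3.31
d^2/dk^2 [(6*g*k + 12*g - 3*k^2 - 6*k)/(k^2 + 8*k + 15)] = 6*(2*g*k^3 + 12*g*k^2 + 6*g*k - 44*g + 6*k^3 + 45*k^2 + 90*k + 15)/(k^6 + 24*k^5 + 237*k^4 + 1232*k^3 + 3555*k^2 + 5400*k + 3375)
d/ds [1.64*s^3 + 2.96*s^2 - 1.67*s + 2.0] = 4.92*s^2 + 5.92*s - 1.67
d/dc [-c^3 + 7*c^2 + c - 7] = -3*c^2 + 14*c + 1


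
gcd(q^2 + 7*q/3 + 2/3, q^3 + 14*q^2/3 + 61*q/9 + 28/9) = 1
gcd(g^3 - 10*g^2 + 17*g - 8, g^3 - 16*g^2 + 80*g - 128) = g - 8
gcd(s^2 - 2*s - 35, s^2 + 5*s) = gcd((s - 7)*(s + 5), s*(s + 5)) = s + 5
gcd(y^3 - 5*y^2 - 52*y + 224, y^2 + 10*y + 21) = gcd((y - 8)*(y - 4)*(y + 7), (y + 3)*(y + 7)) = y + 7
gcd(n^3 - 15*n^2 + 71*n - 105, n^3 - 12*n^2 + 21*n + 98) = n - 7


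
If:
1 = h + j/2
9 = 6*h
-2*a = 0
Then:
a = 0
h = 3/2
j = -1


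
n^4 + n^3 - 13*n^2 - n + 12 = (n - 3)*(n - 1)*(n + 1)*(n + 4)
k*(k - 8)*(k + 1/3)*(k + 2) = k^4 - 17*k^3/3 - 18*k^2 - 16*k/3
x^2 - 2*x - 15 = (x - 5)*(x + 3)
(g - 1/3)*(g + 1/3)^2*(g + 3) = g^4 + 10*g^3/3 + 8*g^2/9 - 10*g/27 - 1/9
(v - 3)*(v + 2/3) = v^2 - 7*v/3 - 2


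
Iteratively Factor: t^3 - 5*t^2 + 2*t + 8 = (t - 2)*(t^2 - 3*t - 4) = (t - 4)*(t - 2)*(t + 1)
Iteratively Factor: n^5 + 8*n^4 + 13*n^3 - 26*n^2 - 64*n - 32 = (n + 4)*(n^4 + 4*n^3 - 3*n^2 - 14*n - 8) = (n + 1)*(n + 4)*(n^3 + 3*n^2 - 6*n - 8) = (n + 1)*(n + 4)^2*(n^2 - n - 2) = (n + 1)^2*(n + 4)^2*(n - 2)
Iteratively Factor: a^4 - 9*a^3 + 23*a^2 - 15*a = (a - 1)*(a^3 - 8*a^2 + 15*a) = a*(a - 1)*(a^2 - 8*a + 15) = a*(a - 5)*(a - 1)*(a - 3)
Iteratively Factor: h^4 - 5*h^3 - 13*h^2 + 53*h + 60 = (h + 3)*(h^3 - 8*h^2 + 11*h + 20) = (h + 1)*(h + 3)*(h^2 - 9*h + 20) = (h - 5)*(h + 1)*(h + 3)*(h - 4)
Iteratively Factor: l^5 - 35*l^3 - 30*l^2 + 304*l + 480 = (l - 4)*(l^4 + 4*l^3 - 19*l^2 - 106*l - 120) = (l - 5)*(l - 4)*(l^3 + 9*l^2 + 26*l + 24) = (l - 5)*(l - 4)*(l + 3)*(l^2 + 6*l + 8) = (l - 5)*(l - 4)*(l + 2)*(l + 3)*(l + 4)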